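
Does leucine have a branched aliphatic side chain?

The BCAAs are Val, Leu, and Ile — aliphatic side chains with a branch point.
Leucine is in this group.

Yes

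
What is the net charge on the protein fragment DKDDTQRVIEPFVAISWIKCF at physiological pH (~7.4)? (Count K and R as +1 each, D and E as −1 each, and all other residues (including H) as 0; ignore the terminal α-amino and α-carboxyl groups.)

Positive (K, R): K2, R7, K19 → +3.
Negative (D, E): D1, D3, D4, E10 → −4.
Net charge = (+3) + (−4) = −1.

-1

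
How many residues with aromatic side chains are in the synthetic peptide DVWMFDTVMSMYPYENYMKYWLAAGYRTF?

9

F, W, and Y each carry an aromatic ring on the side chain.
Matching residues: W3, F5, Y12, Y14, Y17, Y20, W21, Y26, F29.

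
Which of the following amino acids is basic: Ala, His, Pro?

K, R, and H are the three residues with basic side chains (ε-amine, guanidinium, and imidazole respectively).
Of the listed options, only His belongs to this group.

His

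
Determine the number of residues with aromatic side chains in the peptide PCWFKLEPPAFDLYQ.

4

F, W, and Y each carry an aromatic ring on the side chain.
Matching residues: W3, F4, F11, Y14.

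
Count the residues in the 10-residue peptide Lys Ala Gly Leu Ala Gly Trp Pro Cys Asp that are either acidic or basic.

2

Acidic: D, E. Basic: H, K, R.
Acidic residues here: Asp10 (1).
Basic residues here: Lys1 (1).
The two groups share no amino acid, so total = 1 + 1 = 2.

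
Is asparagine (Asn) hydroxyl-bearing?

No

Serine (S), threonine (T), and tyrosine (Y) each carry a hydroxyl group on the side chain.
Asparagine is not in this group.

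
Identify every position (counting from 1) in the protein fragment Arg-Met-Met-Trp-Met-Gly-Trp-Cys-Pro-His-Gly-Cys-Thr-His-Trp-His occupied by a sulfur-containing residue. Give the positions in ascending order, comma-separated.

Cysteine (C, thiol) and methionine (M, thioether) are the two sulfur-containing amino acids.
Matching residues: Met2, Met3, Met5, Cys8, Cys12.

2, 3, 5, 8, 12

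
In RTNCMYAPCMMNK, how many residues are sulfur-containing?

5

The sulfur-bearing residues are cysteine (–SH) and methionine (–S–CH₃).
Matching residues: C4, M5, C9, M10, M11.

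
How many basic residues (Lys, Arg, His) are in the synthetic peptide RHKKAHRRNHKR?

Matching residues: R1, H2, K3, K4, H6, R7, R8, H10, K11, R12.

10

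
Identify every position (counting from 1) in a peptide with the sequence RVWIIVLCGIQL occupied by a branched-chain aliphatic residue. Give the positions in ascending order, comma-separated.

2, 4, 5, 6, 7, 10, 12

V, L, and I make up the branched-chain aliphatic group.
Matching residues: V2, I4, I5, V6, L7, I10, L12.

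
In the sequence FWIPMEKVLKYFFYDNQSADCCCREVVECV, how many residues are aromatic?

Phenylalanine (F), tryptophan (W), and tyrosine (Y) have aromatic ring side chains.
Matching residues: F1, W2, Y11, F12, F13, Y14.

6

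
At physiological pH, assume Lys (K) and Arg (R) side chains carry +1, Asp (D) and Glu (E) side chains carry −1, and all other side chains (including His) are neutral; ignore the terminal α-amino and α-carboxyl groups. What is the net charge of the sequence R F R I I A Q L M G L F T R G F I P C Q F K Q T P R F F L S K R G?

+7

Positive (K, R): R1, R3, R14, K22, R26, K31, R32 → +7.
Negative (D, E): none → −0.
Net charge = (+7) + (−0) = +7.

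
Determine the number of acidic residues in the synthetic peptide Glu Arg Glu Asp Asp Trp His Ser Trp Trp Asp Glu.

Only D (aspartate) and E (glutamate) carry a side-chain carboxylic acid.
Matching residues: Glu1, Glu3, Asp4, Asp5, Asp11, Glu12.

6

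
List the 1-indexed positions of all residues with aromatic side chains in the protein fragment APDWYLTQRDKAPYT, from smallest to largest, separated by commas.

Phenylalanine (F), tryptophan (W), and tyrosine (Y) have aromatic ring side chains.
Matching residues: W4, Y5, Y14.

4, 5, 14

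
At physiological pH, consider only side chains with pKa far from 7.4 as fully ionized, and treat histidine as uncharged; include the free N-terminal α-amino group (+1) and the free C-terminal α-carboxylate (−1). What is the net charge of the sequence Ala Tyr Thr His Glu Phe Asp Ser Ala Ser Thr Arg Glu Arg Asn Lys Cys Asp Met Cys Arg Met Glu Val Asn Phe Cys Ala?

-1

The side chains ionized at physiological pH are Lys/Arg (+1) and Asp/Glu (−1); with His treated as neutral, nothing else contributes.
Positive (K, R): Arg12, Arg14, Lys16, Arg21 → +4.
Negative (D, E): Glu5, Asp7, Glu13, Asp18, Glu23 → −5.
The N-terminus (+1) and C-terminus (−1) cancel.
Net charge = (+4) + (−5) = −1.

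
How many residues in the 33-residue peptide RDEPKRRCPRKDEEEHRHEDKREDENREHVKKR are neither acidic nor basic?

5

Acidic: D, E. Basic: K, R, H. All other residues are neither.
Matching residues: P4, C8, P9, N26, V30.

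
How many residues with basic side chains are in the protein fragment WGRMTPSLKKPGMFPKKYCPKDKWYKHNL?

K, R, and H are the three residues with basic side chains (ε-amine, guanidinium, and imidazole respectively).
Matching residues: R3, K9, K10, K16, K17, K21, K23, K26, H27.

9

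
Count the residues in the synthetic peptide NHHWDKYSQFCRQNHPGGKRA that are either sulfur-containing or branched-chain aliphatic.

Sulfur-containing: C, M. Branched-chain aliphatic: I, L, V.
Sulfur-containing residues here: C11 (1).
Branched-chain aliphatic residues here: none (0).
The two groups share no amino acid, so total = 1 + 0 = 1.

1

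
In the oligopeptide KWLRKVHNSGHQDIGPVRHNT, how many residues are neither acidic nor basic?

Acidic: D, E. Basic: K, R, H. All other residues are neither.
Matching residues: W2, L3, V6, N8, S9, G10, Q12, I14, G15, P16, V17, N20, T21.

13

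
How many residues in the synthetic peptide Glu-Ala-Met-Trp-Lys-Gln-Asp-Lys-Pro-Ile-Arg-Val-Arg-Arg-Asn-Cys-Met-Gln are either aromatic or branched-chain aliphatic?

Aromatic: F, W, Y. Branched-chain aliphatic: I, L, V.
Aromatic residues here: Trp4 (1).
Branched-chain aliphatic residues here: Ile10, Val12 (2).
The two groups share no amino acid, so total = 1 + 2 = 3.

3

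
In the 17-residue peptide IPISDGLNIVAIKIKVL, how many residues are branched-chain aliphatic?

V, L, and I make up the branched-chain aliphatic group.
Matching residues: I1, I3, L7, I9, V10, I12, I14, V16, L17.

9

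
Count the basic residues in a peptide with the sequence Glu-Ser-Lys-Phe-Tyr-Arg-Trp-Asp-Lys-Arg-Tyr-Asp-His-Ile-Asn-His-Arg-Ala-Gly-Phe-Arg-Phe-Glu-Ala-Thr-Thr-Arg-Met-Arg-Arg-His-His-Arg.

14

Lysine (K), arginine (R), and histidine (H) have basic, nitrogen-containing side chains.
Matching residues: Lys3, Arg6, Lys9, Arg10, His13, His16, Arg17, Arg21, Arg27, Arg29, Arg30, His31, His32, Arg33.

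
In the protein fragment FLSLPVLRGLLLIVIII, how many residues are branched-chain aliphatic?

12

V, L, and I make up the branched-chain aliphatic group.
Matching residues: L2, L4, V6, L7, L10, L11, L12, I13, V14, I15, I16, I17.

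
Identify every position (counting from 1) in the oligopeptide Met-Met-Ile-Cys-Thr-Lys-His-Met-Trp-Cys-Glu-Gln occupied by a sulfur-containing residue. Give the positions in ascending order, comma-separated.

1, 2, 4, 8, 10

The sulfur-bearing residues are cysteine (–SH) and methionine (–S–CH₃).
Matching residues: Met1, Met2, Cys4, Met8, Cys10.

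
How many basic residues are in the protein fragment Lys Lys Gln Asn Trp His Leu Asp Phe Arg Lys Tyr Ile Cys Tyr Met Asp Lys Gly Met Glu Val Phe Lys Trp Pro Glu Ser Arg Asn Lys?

Lysine (K), arginine (R), and histidine (H) have basic, nitrogen-containing side chains.
Matching residues: Lys1, Lys2, His6, Arg10, Lys11, Lys18, Lys24, Arg29, Lys31.

9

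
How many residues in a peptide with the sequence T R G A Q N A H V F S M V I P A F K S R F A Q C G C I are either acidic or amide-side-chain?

3

Acidic: D, E. Amide-side-chain: N, Q.
Acidic residues here: none (0).
Amide-side-chain residues here: Q5, N6, Q23 (3).
The two groups share no amino acid, so total = 0 + 3 = 3.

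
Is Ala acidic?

No

Only D (aspartate) and E (glutamate) carry a side-chain carboxylic acid.
Alanine is not in this group.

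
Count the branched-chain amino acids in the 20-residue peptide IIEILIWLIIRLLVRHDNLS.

V, L, and I make up the branched-chain aliphatic group.
Matching residues: I1, I2, I4, L5, I6, L8, I9, I10, L12, L13, V14, L19.

12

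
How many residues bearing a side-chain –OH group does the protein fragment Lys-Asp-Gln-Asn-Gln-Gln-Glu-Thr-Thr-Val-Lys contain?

2

S, T, and Y are the three residues with a side-chain hydroxyl.
Matching residues: Thr8, Thr9.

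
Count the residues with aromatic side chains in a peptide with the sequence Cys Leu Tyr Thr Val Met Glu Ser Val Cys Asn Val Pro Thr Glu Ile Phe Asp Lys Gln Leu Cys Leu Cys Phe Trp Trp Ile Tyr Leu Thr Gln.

Phenylalanine (F), tryptophan (W), and tyrosine (Y) have aromatic ring side chains.
Matching residues: Tyr3, Phe17, Phe25, Trp26, Trp27, Tyr29.

6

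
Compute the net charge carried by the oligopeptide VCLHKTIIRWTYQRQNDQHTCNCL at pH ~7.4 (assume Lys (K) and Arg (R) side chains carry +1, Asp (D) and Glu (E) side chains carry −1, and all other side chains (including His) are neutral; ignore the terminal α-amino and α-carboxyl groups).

+2

Positive (K, R): K5, R9, R14 → +3.
Negative (D, E): D17 → −1.
Net charge = (+3) + (−1) = +2.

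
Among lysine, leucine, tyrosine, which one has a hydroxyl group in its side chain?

The –OH-bearing residues are Ser, Thr (aliphatic alcohols), and Tyr (phenol).
Of the listed options, only tyrosine belongs to this group.

tyrosine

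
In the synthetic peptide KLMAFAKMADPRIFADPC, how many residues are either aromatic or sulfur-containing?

5

Aromatic: F, W, Y. Sulfur-containing: C, M.
Aromatic residues here: F5, F14 (2).
Sulfur-containing residues here: M3, M8, C18 (3).
The two groups share no amino acid, so total = 2 + 3 = 5.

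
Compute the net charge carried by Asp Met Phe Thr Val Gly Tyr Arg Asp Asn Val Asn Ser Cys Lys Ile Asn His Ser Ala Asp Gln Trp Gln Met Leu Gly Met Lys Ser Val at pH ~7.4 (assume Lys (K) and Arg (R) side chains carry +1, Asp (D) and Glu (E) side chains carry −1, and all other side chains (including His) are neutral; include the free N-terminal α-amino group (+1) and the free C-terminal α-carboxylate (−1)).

0

Positive (K, R): Arg8, Lys15, Lys29 → +3.
Negative (D, E): Asp1, Asp9, Asp21 → −3.
The N-terminus (+1) and C-terminus (−1) cancel.
Net charge = (+3) + (−3) = 0.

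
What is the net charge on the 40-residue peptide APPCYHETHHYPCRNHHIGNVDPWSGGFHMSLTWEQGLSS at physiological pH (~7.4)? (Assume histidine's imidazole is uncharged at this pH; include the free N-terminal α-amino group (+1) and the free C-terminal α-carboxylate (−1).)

-2

At pH ~7.4 the Lys and Arg side chains are protonated (+1), the Asp and Glu side chains are deprotonated (−1), and with His taken as neutral all other side chains carry no charge.
Positive (K, R): R14 → +1.
Negative (D, E): E7, D22, E35 → −3.
The N-terminus (+1) and C-terminus (−1) cancel.
Net charge = (+1) + (−3) = −2.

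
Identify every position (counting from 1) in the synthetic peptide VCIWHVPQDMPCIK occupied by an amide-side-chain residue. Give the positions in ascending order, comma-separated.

8

The amide-side-chain residues are Asn (N) and Gln (Q).
Matching residues: Q8.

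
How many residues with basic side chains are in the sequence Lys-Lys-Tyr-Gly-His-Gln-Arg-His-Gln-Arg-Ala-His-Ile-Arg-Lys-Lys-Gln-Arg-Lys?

12

The basic amino acids are Lys (K), Arg (R), and His (H).
Matching residues: Lys1, Lys2, His5, Arg7, His8, Arg10, His12, Arg14, Lys15, Lys16, Arg18, Lys19.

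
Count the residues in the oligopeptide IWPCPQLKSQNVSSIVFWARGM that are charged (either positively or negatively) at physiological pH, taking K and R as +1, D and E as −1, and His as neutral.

Charged side chains at pH ~7.4: K, R (positive); D, E (negative).
Matching residues: K8, R20.

2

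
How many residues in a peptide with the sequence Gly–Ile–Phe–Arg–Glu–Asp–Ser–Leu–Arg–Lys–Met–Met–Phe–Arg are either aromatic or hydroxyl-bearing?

3

Aromatic: F, W, Y. Hydroxyl-bearing: S, T, Y.
Aromatic residues here: Phe3, Phe13 (2).
Hydroxyl-bearing residues here: Ser7 (1).
(Y belongs to both groups, but none appear in this sequence.) Total = 2 + 1 = 3.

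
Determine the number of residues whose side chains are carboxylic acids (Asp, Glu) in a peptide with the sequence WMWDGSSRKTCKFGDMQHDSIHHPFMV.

Matching residues: D4, D15, D19.

3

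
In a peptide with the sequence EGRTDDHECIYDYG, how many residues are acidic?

Only D (aspartate) and E (glutamate) carry a side-chain carboxylic acid.
Matching residues: E1, D5, D6, E8, D12.

5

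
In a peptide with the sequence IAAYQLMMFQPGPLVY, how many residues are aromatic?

3

F, W, and Y each carry an aromatic ring on the side chain.
Matching residues: Y4, F9, Y16.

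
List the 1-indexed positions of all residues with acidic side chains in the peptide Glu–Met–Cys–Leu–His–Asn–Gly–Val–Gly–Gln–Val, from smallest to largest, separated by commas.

Aspartate (D) and glutamate (E) have carboxylic-acid side chains and are the acidic amino acids.
Matching residues: Glu1.

1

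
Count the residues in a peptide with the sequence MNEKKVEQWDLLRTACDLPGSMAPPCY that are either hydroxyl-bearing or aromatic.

4

Hydroxyl-bearing: S, T, Y. Aromatic: F, W, Y.
Hydroxyl-bearing residues here: T14, S21, Y27 (3).
Aromatic residues here: W9, Y27 (2).
Y is in both groups, so the 1 Y residue must not be double-counted.
Total = 3 + 2 − 1 = 4.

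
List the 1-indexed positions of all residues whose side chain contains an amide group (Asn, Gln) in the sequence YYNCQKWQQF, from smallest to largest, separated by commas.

Matching residues: N3, Q5, Q8, Q9.

3, 5, 8, 9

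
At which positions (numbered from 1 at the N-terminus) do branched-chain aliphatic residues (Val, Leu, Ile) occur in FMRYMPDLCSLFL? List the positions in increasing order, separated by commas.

8, 11, 13

Matching residues: L8, L11, L13.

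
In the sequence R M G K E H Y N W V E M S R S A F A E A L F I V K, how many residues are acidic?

3

Aspartate (D) and glutamate (E) have carboxylic-acid side chains and are the acidic amino acids.
Matching residues: E5, E11, E19.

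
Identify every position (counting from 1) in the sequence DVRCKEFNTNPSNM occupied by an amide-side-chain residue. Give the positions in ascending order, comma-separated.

The amide-side-chain residues are Asn (N) and Gln (Q).
Matching residues: N8, N10, N13.

8, 10, 13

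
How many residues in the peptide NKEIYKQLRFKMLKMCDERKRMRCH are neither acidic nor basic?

12

Acidic: D, E. Basic: K, R, H. All other residues are neither.
Matching residues: N1, I4, Y5, Q7, L8, F10, M12, L13, M15, C16, M22, C24.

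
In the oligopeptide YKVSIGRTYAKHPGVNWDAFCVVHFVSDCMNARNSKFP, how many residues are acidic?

2

Aspartate (D) and glutamate (E) have carboxylic-acid side chains and are the acidic amino acids.
Matching residues: D18, D28.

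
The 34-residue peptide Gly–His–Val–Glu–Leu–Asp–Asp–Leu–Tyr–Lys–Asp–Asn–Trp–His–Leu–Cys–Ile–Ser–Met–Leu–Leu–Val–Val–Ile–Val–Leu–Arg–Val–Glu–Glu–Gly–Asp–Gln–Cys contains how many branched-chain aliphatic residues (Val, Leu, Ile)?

13

Matching residues: Val3, Leu5, Leu8, Leu15, Ile17, Leu20, Leu21, Val22, Val23, Ile24, Val25, Leu26, Val28.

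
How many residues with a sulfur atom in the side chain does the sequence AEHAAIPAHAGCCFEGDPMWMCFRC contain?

6

The sulfur-bearing residues are cysteine (–SH) and methionine (–S–CH₃).
Matching residues: C12, C13, M19, M21, C22, C25.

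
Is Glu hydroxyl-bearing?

No

S, T, and Y are the three residues with a side-chain hydroxyl.
Glutamate is not in this group.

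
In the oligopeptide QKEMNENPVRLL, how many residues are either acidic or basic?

Acidic: D, E. Basic: H, K, R.
Acidic residues here: E3, E6 (2).
Basic residues here: K2, R10 (2).
The two groups share no amino acid, so total = 2 + 2 = 4.

4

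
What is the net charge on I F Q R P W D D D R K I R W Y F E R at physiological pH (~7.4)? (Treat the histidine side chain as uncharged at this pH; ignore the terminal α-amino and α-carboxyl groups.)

The side chains ionized at physiological pH are Lys/Arg (+1) and Asp/Glu (−1); with His treated as neutral, nothing else contributes.
Positive (K, R): R4, R10, K11, R13, R18 → +5.
Negative (D, E): D7, D8, D9, E17 → −4.
Net charge = (+5) + (−4) = +1.

+1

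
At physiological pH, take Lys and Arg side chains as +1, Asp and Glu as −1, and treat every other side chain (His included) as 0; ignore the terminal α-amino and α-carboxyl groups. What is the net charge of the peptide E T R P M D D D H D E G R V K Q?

-3

Positive (K, R): R3, R13, K15 → +3.
Negative (D, E): E1, D6, D7, D8, D10, E11 → −6.
Net charge = (+3) + (−6) = −3.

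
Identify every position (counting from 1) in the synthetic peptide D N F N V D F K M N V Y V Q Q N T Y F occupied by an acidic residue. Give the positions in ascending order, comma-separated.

1, 6

Matching residues: D1, D6.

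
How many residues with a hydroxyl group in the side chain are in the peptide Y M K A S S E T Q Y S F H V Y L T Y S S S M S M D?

The –OH-bearing residues are Ser, Thr (aliphatic alcohols), and Tyr (phenol).
Matching residues: Y1, S5, S6, T8, Y10, S11, Y15, T17, Y18, S19, S20, S21, S23.

13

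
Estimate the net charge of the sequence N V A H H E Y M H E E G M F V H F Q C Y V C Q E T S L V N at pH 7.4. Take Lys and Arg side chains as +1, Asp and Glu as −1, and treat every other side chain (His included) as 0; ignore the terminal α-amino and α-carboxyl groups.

-4

Positive (K, R): none → +0.
Negative (D, E): E6, E10, E11, E24 → −4.
Net charge = (+0) + (−4) = −4.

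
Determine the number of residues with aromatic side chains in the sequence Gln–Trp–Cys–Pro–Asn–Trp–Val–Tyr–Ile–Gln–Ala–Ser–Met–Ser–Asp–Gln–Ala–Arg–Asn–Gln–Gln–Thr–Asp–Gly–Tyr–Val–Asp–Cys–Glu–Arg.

Phenylalanine (F), tryptophan (W), and tyrosine (Y) have aromatic ring side chains.
Matching residues: Trp2, Trp6, Tyr8, Tyr25.

4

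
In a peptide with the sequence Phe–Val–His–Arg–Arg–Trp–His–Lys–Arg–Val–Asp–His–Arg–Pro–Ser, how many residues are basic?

8

K, R, and H are the three residues with basic side chains (ε-amine, guanidinium, and imidazole respectively).
Matching residues: His3, Arg4, Arg5, His7, Lys8, Arg9, His12, Arg13.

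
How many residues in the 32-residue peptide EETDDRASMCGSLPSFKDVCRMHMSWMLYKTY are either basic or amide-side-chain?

5

Basic: H, K, R. Amide-side-chain: N, Q.
Basic residues here: R6, K17, R21, H23, K30 (5).
Amide-side-chain residues here: none (0).
The two groups share no amino acid, so total = 5 + 0 = 5.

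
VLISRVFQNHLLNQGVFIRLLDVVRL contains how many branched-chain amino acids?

Valine (V), leucine (L), and isoleucine (I) are the branched-chain amino acids.
Matching residues: V1, L2, I3, V6, L11, L12, V16, I18, L20, L21, V23, V24, L26.

13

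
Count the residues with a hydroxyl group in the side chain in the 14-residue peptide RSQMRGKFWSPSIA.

The –OH-bearing residues are Ser, Thr (aliphatic alcohols), and Tyr (phenol).
Matching residues: S2, S10, S12.

3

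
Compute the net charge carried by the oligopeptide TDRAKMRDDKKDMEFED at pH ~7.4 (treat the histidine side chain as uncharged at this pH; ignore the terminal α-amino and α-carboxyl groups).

-2

Near pH 7.4, K and R contribute +1 each, D and E contribute −1 each, and every other side chain (His included, as stated) is uncharged.
Positive (K, R): R3, K5, R7, K10, K11 → +5.
Negative (D, E): D2, D8, D9, D12, E14, E16, D17 → −7.
Net charge = (+5) + (−7) = −2.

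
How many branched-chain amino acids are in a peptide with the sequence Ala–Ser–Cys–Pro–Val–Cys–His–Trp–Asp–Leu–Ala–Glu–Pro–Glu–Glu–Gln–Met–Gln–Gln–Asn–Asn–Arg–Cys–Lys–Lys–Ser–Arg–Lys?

Valine (V), leucine (L), and isoleucine (I) are the branched-chain amino acids.
Matching residues: Val5, Leu10.

2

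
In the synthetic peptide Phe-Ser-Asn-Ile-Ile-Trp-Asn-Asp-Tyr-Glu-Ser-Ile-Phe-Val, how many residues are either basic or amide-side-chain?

Basic: H, K, R. Amide-side-chain: N, Q.
Basic residues here: none (0).
Amide-side-chain residues here: Asn3, Asn7 (2).
The two groups share no amino acid, so total = 0 + 2 = 2.

2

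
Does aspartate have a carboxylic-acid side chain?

Yes

Aspartate (D) and glutamate (E) have carboxylic-acid side chains and are the acidic amino acids.
Aspartate is in this group.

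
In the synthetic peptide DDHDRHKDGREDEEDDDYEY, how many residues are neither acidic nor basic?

3

Acidic: D, E. Basic: K, R, H. All other residues are neither.
Matching residues: G9, Y18, Y20.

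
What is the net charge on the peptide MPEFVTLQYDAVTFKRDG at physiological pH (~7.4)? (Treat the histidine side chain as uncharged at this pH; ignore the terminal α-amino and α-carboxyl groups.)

Near pH 7.4, K and R contribute +1 each, D and E contribute −1 each, and every other side chain (His included, as stated) is uncharged.
Positive (K, R): K15, R16 → +2.
Negative (D, E): E3, D10, D17 → −3.
Net charge = (+2) + (−3) = −1.

-1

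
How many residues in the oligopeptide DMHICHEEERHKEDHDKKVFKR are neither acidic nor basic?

Acidic: D, E. Basic: K, R, H. All other residues are neither.
Matching residues: M2, I4, C5, V19, F20.

5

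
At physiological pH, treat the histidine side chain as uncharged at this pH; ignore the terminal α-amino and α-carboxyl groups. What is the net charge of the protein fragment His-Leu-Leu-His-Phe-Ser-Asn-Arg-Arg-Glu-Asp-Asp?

-1

The side chains ionized at physiological pH are Lys/Arg (+1) and Asp/Glu (−1); with His treated as neutral, nothing else contributes.
Positive (K, R): Arg8, Arg9 → +2.
Negative (D, E): Glu10, Asp11, Asp12 → −3.
Net charge = (+2) + (−3) = −1.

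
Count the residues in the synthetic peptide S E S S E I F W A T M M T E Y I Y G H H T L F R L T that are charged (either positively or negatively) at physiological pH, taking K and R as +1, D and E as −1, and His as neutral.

4

Charged side chains at pH ~7.4: K, R (positive); D, E (negative).
Matching residues: E2, E5, E14, R24.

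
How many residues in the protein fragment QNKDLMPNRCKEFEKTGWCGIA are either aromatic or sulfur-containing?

5

Aromatic: F, W, Y. Sulfur-containing: C, M.
Aromatic residues here: F13, W18 (2).
Sulfur-containing residues here: M6, C10, C19 (3).
The two groups share no amino acid, so total = 2 + 3 = 5.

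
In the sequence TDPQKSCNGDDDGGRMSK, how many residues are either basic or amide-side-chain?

5

Basic: H, K, R. Amide-side-chain: N, Q.
Basic residues here: K5, R15, K18 (3).
Amide-side-chain residues here: Q4, N8 (2).
The two groups share no amino acid, so total = 3 + 2 = 5.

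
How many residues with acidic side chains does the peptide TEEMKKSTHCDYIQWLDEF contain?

The acidic residues are Asp (D) and Glu (E), whose side chains end in a carboxylate group.
Matching residues: E2, E3, D11, D17, E18.

5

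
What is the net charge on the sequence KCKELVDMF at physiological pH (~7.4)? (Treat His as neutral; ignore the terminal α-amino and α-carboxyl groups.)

0

The side chains ionized at physiological pH are Lys/Arg (+1) and Asp/Glu (−1); with His treated as neutral, nothing else contributes.
Positive (K, R): K1, K3 → +2.
Negative (D, E): E4, D7 → −2.
Net charge = (+2) + (−2) = 0.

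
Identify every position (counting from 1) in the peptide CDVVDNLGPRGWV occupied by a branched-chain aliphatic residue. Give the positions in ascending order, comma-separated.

The BCAAs are Val, Leu, and Ile — aliphatic side chains with a branch point.
Matching residues: V3, V4, L7, V13.

3, 4, 7, 13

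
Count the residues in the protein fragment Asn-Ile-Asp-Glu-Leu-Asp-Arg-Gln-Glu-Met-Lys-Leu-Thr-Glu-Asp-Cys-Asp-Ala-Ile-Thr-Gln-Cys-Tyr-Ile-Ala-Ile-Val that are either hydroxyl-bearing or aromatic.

3

Hydroxyl-bearing: S, T, Y. Aromatic: F, W, Y.
Hydroxyl-bearing residues here: Thr13, Thr20, Tyr23 (3).
Aromatic residues here: Tyr23 (1).
Y is in both groups, so the 1 Y residue must not be double-counted.
Total = 3 + 1 − 1 = 3.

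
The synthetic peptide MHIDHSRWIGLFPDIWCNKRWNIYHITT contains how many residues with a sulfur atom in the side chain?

The sulfur-bearing residues are cysteine (–SH) and methionine (–S–CH₃).
Matching residues: M1, C17.

2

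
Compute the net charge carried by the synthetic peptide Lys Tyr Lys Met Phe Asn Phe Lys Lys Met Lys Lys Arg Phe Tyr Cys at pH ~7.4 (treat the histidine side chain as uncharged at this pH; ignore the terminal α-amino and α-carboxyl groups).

+7

At pH ~7.4 the Lys and Arg side chains are protonated (+1), the Asp and Glu side chains are deprotonated (−1), and with His taken as neutral all other side chains carry no charge.
Positive (K, R): Lys1, Lys3, Lys8, Lys9, Lys11, Lys12, Arg13 → +7.
Negative (D, E): none → −0.
Net charge = (+7) + (−0) = +7.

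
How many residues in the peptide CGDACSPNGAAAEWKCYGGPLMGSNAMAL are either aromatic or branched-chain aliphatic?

4

Aromatic: F, W, Y. Branched-chain aliphatic: I, L, V.
Aromatic residues here: W14, Y17 (2).
Branched-chain aliphatic residues here: L21, L29 (2).
The two groups share no amino acid, so total = 2 + 2 = 4.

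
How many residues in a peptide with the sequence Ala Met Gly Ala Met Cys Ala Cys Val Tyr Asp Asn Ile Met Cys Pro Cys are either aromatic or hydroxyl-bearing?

1

Aromatic: F, W, Y. Hydroxyl-bearing: S, T, Y.
Aromatic residues here: Tyr10 (1).
Hydroxyl-bearing residues here: Tyr10 (1).
Y is in both groups, so the 1 Y residue must not be double-counted.
Total = 1 + 1 − 1 = 1.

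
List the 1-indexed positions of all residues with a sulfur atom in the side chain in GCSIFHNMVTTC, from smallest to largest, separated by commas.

2, 8, 12

Only Cys (C) and Met (M) have a sulfur atom in the side chain.
Matching residues: C2, M8, C12.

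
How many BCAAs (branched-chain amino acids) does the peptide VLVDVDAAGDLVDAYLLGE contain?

The BCAAs are Val, Leu, and Ile — aliphatic side chains with a branch point.
Matching residues: V1, L2, V3, V5, L11, V12, L16, L17.

8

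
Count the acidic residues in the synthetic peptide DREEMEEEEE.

The acidic residues are Asp (D) and Glu (E), whose side chains end in a carboxylate group.
Matching residues: D1, E3, E4, E6, E7, E8, E9, E10.

8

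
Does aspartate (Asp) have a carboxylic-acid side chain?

Yes

The acidic residues are Asp (D) and Glu (E), whose side chains end in a carboxylate group.
Aspartate is in this group.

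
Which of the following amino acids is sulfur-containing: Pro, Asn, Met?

The sulfur-bearing residues are cysteine (–SH) and methionine (–S–CH₃).
Of the listed options, only Met belongs to this group.

Met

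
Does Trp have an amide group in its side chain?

Only N (asparagine) and Q (glutamine) carry a side-chain carboxamide.
Tryptophan is not in this group.

No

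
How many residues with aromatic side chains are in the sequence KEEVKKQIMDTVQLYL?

The aromatic amino acids are Phe (F, benzyl), Trp (W, indole), and Tyr (Y, phenol).
Matching residues: Y15.

1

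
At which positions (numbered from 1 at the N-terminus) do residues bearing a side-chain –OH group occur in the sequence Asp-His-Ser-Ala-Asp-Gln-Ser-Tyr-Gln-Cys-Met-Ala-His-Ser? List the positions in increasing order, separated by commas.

3, 7, 8, 14

S, T, and Y are the three residues with a side-chain hydroxyl.
Matching residues: Ser3, Ser7, Tyr8, Ser14.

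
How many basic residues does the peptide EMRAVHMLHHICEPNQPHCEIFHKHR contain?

9

Lysine (K), arginine (R), and histidine (H) have basic, nitrogen-containing side chains.
Matching residues: R3, H6, H9, H10, H18, H23, K24, H25, R26.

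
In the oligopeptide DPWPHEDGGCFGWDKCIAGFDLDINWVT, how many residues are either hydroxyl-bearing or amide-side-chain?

2

Hydroxyl-bearing: S, T, Y. Amide-side-chain: N, Q.
Hydroxyl-bearing residues here: T28 (1).
Amide-side-chain residues here: N25 (1).
The two groups share no amino acid, so total = 1 + 1 = 2.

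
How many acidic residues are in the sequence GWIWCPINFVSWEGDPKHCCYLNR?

2

Aspartate (D) and glutamate (E) have carboxylic-acid side chains and are the acidic amino acids.
Matching residues: E13, D15.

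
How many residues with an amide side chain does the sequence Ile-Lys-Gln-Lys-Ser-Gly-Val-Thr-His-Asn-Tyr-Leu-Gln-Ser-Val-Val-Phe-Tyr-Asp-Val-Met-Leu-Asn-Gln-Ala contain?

Only N (asparagine) and Q (glutamine) carry a side-chain carboxamide.
Matching residues: Gln3, Asn10, Gln13, Asn23, Gln24.

5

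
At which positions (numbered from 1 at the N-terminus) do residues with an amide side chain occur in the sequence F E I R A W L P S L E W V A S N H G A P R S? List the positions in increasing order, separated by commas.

Asparagine (N) and glutamine (Q) have uncharged amide side chains.
Matching residues: N16.

16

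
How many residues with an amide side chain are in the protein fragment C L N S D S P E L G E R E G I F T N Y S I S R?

Asparagine (N) and glutamine (Q) have uncharged amide side chains.
Matching residues: N3, N18.

2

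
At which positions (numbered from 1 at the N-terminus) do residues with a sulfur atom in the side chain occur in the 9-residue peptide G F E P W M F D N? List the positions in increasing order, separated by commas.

Only Cys (C) and Met (M) have a sulfur atom in the side chain.
Matching residues: M6.

6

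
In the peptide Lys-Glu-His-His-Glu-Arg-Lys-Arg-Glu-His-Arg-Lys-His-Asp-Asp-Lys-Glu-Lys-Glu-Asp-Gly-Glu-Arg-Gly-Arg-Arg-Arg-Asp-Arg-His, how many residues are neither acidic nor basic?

Acidic: D, E. Basic: K, R, H. All other residues are neither.
Matching residues: Gly21, Gly24.

2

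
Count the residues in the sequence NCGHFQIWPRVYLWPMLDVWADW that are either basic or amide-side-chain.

4

Basic: H, K, R. Amide-side-chain: N, Q.
Basic residues here: H4, R10 (2).
Amide-side-chain residues here: N1, Q6 (2).
The two groups share no amino acid, so total = 2 + 2 = 4.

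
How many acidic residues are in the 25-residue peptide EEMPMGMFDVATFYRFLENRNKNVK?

The acidic residues are Asp (D) and Glu (E), whose side chains end in a carboxylate group.
Matching residues: E1, E2, D9, E18.

4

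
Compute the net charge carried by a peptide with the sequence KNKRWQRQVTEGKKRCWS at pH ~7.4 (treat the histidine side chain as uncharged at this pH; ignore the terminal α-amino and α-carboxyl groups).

Near pH 7.4, K and R contribute +1 each, D and E contribute −1 each, and every other side chain (His included, as stated) is uncharged.
Positive (K, R): K1, K3, R4, R7, K13, K14, R15 → +7.
Negative (D, E): E11 → −1.
Net charge = (+7) + (−1) = +6.

+6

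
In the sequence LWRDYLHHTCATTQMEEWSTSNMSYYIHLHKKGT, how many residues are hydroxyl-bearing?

11

The –OH-bearing residues are Ser, Thr (aliphatic alcohols), and Tyr (phenol).
Matching residues: Y5, T9, T12, T13, S19, T20, S21, S24, Y25, Y26, T34.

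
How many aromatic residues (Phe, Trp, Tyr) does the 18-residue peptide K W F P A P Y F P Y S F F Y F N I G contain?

Matching residues: W2, F3, Y7, F8, Y10, F12, F13, Y14, F15.

9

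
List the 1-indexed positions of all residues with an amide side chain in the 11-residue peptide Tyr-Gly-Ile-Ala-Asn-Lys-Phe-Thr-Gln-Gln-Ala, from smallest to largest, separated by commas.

The amide-side-chain residues are Asn (N) and Gln (Q).
Matching residues: Asn5, Gln9, Gln10.

5, 9, 10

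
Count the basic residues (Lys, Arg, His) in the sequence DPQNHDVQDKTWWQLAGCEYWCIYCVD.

Matching residues: H5, K10.

2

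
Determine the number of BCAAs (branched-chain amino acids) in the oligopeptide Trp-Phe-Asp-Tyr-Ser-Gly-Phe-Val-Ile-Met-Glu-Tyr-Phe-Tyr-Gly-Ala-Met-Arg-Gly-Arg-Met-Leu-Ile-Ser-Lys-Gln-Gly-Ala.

4

The BCAAs are Val, Leu, and Ile — aliphatic side chains with a branch point.
Matching residues: Val8, Ile9, Leu22, Ile23.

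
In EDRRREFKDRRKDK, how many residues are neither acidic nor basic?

Acidic: D, E. Basic: K, R, H. All other residues are neither.
Matching residues: F7.

1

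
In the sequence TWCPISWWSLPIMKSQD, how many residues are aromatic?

The aromatic amino acids are Phe (F, benzyl), Trp (W, indole), and Tyr (Y, phenol).
Matching residues: W2, W7, W8.

3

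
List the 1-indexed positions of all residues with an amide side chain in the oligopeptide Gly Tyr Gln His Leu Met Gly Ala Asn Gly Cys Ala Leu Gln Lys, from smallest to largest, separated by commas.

Asparagine (N) and glutamine (Q) have uncharged amide side chains.
Matching residues: Gln3, Asn9, Gln14.

3, 9, 14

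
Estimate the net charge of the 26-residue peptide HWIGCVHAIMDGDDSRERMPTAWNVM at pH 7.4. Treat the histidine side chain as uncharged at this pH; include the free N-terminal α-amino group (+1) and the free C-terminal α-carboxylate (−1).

-2

The side chains ionized at physiological pH are Lys/Arg (+1) and Asp/Glu (−1); with His treated as neutral, nothing else contributes.
Positive (K, R): R16, R18 → +2.
Negative (D, E): D11, D13, D14, E17 → −4.
The N-terminus (+1) and C-terminus (−1) cancel.
Net charge = (+2) + (−4) = −2.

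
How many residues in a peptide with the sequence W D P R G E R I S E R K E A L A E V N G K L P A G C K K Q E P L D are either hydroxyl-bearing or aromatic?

Hydroxyl-bearing: S, T, Y. Aromatic: F, W, Y.
Hydroxyl-bearing residues here: S9 (1).
Aromatic residues here: W1 (1).
(Y belongs to both groups, but none appear in this sequence.) Total = 1 + 1 = 2.

2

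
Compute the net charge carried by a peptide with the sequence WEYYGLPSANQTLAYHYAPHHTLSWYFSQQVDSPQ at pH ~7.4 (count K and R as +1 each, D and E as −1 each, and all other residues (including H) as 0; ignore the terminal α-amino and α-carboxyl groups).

Positive (K, R): none → +0.
Negative (D, E): E2, D32 → −2.
Net charge = (+0) + (−2) = −2.

-2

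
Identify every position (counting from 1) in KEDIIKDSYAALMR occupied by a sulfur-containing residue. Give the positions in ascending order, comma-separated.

Only Cys (C) and Met (M) have a sulfur atom in the side chain.
Matching residues: M13.

13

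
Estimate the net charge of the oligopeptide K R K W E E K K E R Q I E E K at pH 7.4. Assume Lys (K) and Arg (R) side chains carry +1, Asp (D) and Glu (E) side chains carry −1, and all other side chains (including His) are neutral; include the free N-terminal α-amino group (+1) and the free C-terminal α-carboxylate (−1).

+2

Positive (K, R): K1, R2, K3, K7, K8, R10, K15 → +7.
Negative (D, E): E5, E6, E9, E13, E14 → −5.
The N-terminus (+1) and C-terminus (−1) cancel.
Net charge = (+7) + (−5) = +2.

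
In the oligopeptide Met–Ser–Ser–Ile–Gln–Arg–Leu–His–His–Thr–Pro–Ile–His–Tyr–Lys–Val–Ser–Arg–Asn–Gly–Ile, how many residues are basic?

Lysine (K), arginine (R), and histidine (H) have basic, nitrogen-containing side chains.
Matching residues: Arg6, His8, His9, His13, Lys15, Arg18.

6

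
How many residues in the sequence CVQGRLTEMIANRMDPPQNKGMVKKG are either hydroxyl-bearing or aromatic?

1

Hydroxyl-bearing: S, T, Y. Aromatic: F, W, Y.
Hydroxyl-bearing residues here: T7 (1).
Aromatic residues here: none (0).
(Y belongs to both groups, but none appear in this sequence.) Total = 1 + 0 = 1.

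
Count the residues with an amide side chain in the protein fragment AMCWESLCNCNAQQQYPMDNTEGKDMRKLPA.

6

The amide-side-chain residues are Asn (N) and Gln (Q).
Matching residues: N9, N11, Q13, Q14, Q15, N20.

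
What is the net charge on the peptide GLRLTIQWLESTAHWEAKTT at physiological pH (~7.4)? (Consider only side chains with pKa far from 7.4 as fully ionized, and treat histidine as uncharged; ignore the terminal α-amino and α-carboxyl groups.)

Near pH 7.4, K and R contribute +1 each, D and E contribute −1 each, and every other side chain (His included, as stated) is uncharged.
Positive (K, R): R3, K18 → +2.
Negative (D, E): E10, E16 → −2.
Net charge = (+2) + (−2) = 0.

0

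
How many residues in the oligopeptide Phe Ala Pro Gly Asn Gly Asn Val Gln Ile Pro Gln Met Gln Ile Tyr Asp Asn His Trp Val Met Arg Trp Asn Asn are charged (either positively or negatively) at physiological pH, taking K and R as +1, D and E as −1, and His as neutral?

2

Charged side chains at pH ~7.4: K, R (positive); D, E (negative).
Matching residues: Asp17, Arg23.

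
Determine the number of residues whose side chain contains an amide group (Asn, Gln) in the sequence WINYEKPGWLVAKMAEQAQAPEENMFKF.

4

Matching residues: N3, Q17, Q19, N24.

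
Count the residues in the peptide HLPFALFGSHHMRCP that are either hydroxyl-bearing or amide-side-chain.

1

Hydroxyl-bearing: S, T, Y. Amide-side-chain: N, Q.
Hydroxyl-bearing residues here: S9 (1).
Amide-side-chain residues here: none (0).
The two groups share no amino acid, so total = 1 + 0 = 1.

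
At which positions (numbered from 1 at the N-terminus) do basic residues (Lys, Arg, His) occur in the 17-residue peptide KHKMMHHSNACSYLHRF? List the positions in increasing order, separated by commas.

Matching residues: K1, H2, K3, H6, H7, H15, R16.

1, 2, 3, 6, 7, 15, 16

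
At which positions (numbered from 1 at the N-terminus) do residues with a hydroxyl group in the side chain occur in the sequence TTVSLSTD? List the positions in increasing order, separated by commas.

The –OH-bearing residues are Ser, Thr (aliphatic alcohols), and Tyr (phenol).
Matching residues: T1, T2, S4, S6, T7.

1, 2, 4, 6, 7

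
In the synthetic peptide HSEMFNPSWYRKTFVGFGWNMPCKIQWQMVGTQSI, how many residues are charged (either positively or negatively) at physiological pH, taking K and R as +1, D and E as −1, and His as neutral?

Charged side chains at pH ~7.4: K, R (positive); D, E (negative).
Matching residues: E3, R11, K12, K24.

4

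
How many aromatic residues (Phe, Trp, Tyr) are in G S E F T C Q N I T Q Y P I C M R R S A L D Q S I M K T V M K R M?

2

Matching residues: F4, Y12.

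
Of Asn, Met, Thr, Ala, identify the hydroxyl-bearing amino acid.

Thr

The –OH-bearing residues are Ser, Thr (aliphatic alcohols), and Tyr (phenol).
Of the listed options, only Thr belongs to this group.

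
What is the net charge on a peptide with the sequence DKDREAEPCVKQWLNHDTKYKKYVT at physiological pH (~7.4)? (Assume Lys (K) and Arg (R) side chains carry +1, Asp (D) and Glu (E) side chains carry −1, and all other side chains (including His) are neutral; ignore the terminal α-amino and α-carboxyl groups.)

+1

Positive (K, R): K2, R4, K11, K19, K21, K22 → +6.
Negative (D, E): D1, D3, E5, E7, D17 → −5.
Net charge = (+6) + (−5) = +1.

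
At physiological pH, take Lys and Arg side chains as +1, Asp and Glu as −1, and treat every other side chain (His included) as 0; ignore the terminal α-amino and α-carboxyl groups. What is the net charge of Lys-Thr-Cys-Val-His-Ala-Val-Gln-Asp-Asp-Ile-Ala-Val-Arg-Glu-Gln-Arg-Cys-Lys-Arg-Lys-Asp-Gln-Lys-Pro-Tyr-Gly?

Positive (K, R): Lys1, Arg14, Arg17, Lys19, Arg20, Lys21, Lys24 → +7.
Negative (D, E): Asp9, Asp10, Glu15, Asp22 → −4.
Net charge = (+7) + (−4) = +3.

+3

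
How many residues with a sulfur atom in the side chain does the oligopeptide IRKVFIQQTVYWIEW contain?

The sulfur-bearing residues are cysteine (–SH) and methionine (–S–CH₃).
None of the 15 residues belong to this group.

0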